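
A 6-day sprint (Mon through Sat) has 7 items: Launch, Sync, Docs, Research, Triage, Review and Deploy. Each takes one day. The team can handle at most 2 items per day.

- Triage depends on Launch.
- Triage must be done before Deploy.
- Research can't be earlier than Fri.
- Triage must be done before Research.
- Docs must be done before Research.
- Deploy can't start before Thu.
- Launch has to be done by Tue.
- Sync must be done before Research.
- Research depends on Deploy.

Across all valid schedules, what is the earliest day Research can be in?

Fri

Research is available from Fri.
Research at Fri is achievable: Launch in Mon, Deploy in Thu, Triage in Tue, Review in Wed, Docs in Tue, Sync in Mon, Research in Fri.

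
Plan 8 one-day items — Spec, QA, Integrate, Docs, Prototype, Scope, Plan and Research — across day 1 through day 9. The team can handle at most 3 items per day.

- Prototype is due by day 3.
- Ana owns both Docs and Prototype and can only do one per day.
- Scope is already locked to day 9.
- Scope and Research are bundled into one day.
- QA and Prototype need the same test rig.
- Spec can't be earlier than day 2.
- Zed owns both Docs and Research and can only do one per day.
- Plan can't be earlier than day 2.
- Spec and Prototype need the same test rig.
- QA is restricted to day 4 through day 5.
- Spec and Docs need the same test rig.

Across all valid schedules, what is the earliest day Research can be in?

day 9

Research must be in the same day as Scope, which can't be before day 9, so Research is at least day 9.
Research at day 9 is achievable: QA in day 4; Spec in day 2; Research in day 9; Integrate in day 1; Scope in day 9; Plan in day 2; Docs in day 3; Prototype in day 1.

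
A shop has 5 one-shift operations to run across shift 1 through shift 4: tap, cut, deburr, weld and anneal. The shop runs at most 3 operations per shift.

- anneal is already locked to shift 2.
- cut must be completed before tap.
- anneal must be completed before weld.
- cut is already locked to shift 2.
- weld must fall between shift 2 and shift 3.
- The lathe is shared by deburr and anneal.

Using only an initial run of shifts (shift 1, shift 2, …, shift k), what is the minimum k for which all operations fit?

3

The precedence chain requires at least 2 distinct shifts.
With at most 3 per shift and 5 operations, at least 2 shifts are needed.
Propagating the time windows through the other constraints, tap can't land before shift 3, so the schedule must run through at least shift 3.
3 works (last occupied shift: shift 3): for example tap=shift 3, deburr=shift 1, weld=shift 3, cut=shift 2, anneal=shift 2.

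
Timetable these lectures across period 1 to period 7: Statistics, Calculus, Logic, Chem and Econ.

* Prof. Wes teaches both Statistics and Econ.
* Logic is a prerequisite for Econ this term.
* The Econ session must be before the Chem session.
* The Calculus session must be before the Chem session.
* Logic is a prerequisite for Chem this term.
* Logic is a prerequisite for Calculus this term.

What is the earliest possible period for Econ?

Precedence pushes Econ to at least period 2; downstream work caps Econ at period 6.
Econ at period 2 is achievable: Calculus=period 2, Econ=period 2, Chem=period 3, Statistics=period 1, Logic=period 1.

period 2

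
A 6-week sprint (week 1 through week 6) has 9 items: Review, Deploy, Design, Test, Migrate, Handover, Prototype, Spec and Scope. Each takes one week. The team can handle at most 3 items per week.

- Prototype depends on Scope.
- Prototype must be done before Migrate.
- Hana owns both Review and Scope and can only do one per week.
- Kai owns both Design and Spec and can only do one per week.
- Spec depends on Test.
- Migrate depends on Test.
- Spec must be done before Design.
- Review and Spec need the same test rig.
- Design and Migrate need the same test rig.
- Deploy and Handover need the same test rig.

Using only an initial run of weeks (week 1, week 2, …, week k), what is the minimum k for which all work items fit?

4

The precedence chain requires at least 3 distinct weeks.
With at most 3 per week and 9 work items, at least 3 weeks are needed.
Could 3 weeks be enough, i.e. nothing placed later than week 3? No: Spec must come after Test (at week 1 or later) → {week 2, week 3}; Test must come before Spec (at week 3 or earlier) → {week 1, week 2}; Design must come after Spec (at week 2 or later) → {week 3}; Prototype must come after Scope (at week 1 or later) → {week 2, week 3}; Migrate must come after Test (at week 1 or later) → {week 2, week 3}; Migrate must come after Prototype (at week 2 or later) → {week 3}; Migrate can't share with Design (week 3) → nothing is left.
So 3 weeks is not enough.
4 works (last occupied week: week 4): for example Review in week 3, Test in week 1, Scope in week 1, Handover in week 2, Design in week 4, Migrate in week 3, Prototype in week 2, Deploy in week 1, Spec in week 2.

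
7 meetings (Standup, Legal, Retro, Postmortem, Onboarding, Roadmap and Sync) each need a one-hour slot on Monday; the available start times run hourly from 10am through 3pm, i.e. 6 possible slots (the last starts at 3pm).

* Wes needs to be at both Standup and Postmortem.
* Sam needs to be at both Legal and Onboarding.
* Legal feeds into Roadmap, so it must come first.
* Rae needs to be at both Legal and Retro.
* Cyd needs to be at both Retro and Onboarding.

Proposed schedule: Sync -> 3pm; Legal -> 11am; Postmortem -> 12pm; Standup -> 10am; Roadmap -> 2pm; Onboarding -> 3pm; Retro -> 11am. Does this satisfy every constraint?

Invalid. Rae needs to be at both Legal and Retro.

Legal feeds into Roadmap, so it must come first — holds.
Wes needs to be at both Standup and Postmortem — holds.
Rae needs to be at both Legal and Retro — violated.
Sam needs to be at both Legal and Onboarding — holds.
Cyd needs to be at both Retro and Onboarding — holds.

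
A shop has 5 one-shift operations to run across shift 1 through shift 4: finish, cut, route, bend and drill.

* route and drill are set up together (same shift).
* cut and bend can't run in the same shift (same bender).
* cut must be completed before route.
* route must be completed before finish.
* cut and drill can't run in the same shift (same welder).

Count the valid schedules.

12

Splitting on finish: it can be shift 3 (3), shift 4 (9). Listing each branch's schedules as (cut, route, bend, drill) by shift number:
finish=shift 3: (1,2,2,2) (1,2,3,2) (1,2,4,2) — 3.
finish=shift 4: (1,2,2,2) (1,2,3,2) (1,2,4,2) (1,3,2,3) (1,3,3,3) (1,3,4,3) (2,3,1,3) (2,3,3,3) (2,3,4,3) — 9.
Summing: 3 + 9 = 12.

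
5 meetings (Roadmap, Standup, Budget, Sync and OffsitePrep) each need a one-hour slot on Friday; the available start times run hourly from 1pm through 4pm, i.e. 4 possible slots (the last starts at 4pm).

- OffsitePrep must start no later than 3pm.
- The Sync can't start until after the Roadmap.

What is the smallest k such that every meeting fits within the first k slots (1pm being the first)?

2

The precedence chain requires at least 2 distinct slots.
2 works (last occupied slot: 2pm): for example Sync -> 2pm, Roadmap -> 1pm, OffsitePrep -> 1pm, Budget -> 1pm, Standup -> 1pm.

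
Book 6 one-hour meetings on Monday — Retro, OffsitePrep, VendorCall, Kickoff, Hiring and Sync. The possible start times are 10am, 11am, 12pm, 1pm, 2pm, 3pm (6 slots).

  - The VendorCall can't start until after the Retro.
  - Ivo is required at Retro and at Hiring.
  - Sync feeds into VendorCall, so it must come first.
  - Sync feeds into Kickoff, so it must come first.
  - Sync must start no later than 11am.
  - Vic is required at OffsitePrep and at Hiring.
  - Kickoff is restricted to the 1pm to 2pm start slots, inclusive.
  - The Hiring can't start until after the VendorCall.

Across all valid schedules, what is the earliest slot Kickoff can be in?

1pm

Kickoff is available from 1pm; Kickoff's own window allows nothing later than 2pm.
Kickoff at 1pm is achievable: Retro in 10am, OffsitePrep in 10am, VendorCall in 11am, Sync in 10am, Kickoff in 1pm, Hiring in 12pm.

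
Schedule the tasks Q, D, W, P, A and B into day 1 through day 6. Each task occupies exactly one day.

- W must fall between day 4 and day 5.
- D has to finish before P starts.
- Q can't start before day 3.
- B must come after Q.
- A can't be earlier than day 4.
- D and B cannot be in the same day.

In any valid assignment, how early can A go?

A is available from day 4.
A at day 4 is achievable: A=day 4; B=day 4; D=day 1; W=day 4; P=day 2; Q=day 3.

day 4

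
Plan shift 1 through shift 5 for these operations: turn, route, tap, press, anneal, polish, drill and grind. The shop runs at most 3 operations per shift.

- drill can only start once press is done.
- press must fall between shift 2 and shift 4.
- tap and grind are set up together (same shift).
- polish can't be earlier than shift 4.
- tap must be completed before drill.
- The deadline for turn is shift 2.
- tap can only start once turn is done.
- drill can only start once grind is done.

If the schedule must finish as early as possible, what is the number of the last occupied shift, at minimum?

shift 4

The precedence chain requires at least 3 distinct shifts.
With at most 3 per shift and 8 operations, at least 3 shifts are needed.
polish can't be placed before shift 4, so the schedule must run through at least shift 4.
4 works (last occupied shift: shift 4): for example turn -> shift 1, grind -> shift 2, tap -> shift 2, drill -> shift 3, anneal -> shift 1, polish -> shift 4, route -> shift 1, press -> shift 2.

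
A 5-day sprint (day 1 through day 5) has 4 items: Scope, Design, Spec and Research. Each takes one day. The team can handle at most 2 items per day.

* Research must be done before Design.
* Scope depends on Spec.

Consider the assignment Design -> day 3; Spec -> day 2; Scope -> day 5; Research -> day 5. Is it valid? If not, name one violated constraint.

Invalid. Research must be done before Design.

The team can handle at most 2 items per day — holds.
Research must be done before Design — violated.
Scope depends on Spec — holds.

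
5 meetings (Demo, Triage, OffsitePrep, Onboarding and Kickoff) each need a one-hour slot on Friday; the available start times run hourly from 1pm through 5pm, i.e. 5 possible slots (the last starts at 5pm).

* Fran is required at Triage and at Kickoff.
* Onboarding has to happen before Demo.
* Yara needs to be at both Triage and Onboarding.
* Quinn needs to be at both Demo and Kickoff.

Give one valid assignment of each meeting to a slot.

Kickoff -> 1pm, Triage -> 2pm, Onboarding -> 1pm, OffsitePrep -> 1pm, Demo -> 2pm

Checking: Onboarding(1pm) before Demo(2pm); Demo(2pm) != Kickoff(1pm); Triage(2pm) != Onboarding(1pm); Triage(2pm) != Kickoff(1pm).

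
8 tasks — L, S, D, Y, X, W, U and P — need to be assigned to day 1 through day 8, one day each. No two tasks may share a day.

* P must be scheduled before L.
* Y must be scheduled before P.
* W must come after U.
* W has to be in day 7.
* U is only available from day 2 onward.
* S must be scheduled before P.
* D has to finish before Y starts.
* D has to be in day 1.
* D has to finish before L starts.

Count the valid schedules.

50

Splitting on L: it can be day 5 (2), day 6 (8), day 8 (40). Listing each branch's schedules as (S, D, Y, X, W, U, P) by day number:
L=day 5: (2,1,3,8,7,6,4) (3,1,2,8,7,6,4) — 2.
L=day 6: (2,1,3,8,7,4,5) (2,1,3,8,7,5,4) (2,1,4,8,7,3,5) (3,1,2,8,7,4,5) (3,1,2,8,7,5,4) (3,1,4,8,7,2,5) (4,1,2,8,7,3,5) (4,1,3,8,7,2,5) — 8.
L=day 8: (2,1,3,4,7,5,6) (2,1,3,4,7,6,5) (2,1,3,5,7,4,6) (2,1,3,5,7,6,4) (2,1,3,6,7,4,5) (2,1,3,6,7,5,4) (2,1,4,3,7,5,6) (2,1,4,3,7,6,5) (2,1,4,5,7,3,6) (2,1,4,6,7,3,5) (2,1,5,3,7,4,6) (2,1,5,4,7,3,6) (3,1,2,4,7,5,6) (3,1,2,4,7,6,5) (3,1,2,5,7,4,6) (3,1,2,5,7,6,4) (3,1,2,6,7,4,5) (3,1,2,6,7,5,4) (3,1,4,2,7,5,6) (3,1,4,2,7,6,5) (3,1,4,5,7,2,6) (3,1,4,6,7,2,5) (3,1,5,2,7,4,6) (3,1,5,4,7,2,6) (4,1,2,3,7,5,6) (4,1,2,3,7,6,5) (4,1,2,5,7,3,6) (4,1,2,6,7,3,5) (4,1,3,2,7,5,6) (4,1,3,2,7,6,5) (4,1,3,5,7,2,6) (4,1,3,6,7,2,5) (4,1,5,2,7,3,6) (4,1,5,3,7,2,6) (5,1,2,3,7,4,6) (5,1,2,4,7,3,6) (5,1,3,2,7,4,6) (5,1,3,4,7,2,6) (5,1,4,2,7,3,6) (5,1,4,3,7,2,6) — 40.
Summing: 2 + 8 + 40 = 50.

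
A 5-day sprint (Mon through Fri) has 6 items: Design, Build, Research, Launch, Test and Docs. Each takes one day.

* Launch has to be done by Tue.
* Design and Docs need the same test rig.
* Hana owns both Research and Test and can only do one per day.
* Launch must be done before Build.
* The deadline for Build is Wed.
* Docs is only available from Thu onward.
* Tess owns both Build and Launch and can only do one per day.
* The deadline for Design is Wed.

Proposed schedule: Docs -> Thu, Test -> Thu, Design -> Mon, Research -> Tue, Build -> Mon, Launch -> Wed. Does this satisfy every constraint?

The deadline for Build is Wed — holds.
Launch must be done before Build — violated.
Launch has to be done by Tue — violated.
Docs is only available from Thu onward — holds.
Design and Docs need the same test rig — holds.
Tess owns both Build and Launch and can only do one per day — holds.
Hana owns both Research and Test and can only do one per day — holds.
The deadline for Design is Wed — holds.

No — it violates: Launch must be done before Build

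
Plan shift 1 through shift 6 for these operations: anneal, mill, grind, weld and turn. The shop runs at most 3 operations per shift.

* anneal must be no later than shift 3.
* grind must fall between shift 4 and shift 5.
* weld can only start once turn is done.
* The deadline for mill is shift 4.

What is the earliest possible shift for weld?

shift 2

Precedence pushes weld to at least shift 2.
weld at shift 2 is achievable: grind -> shift 4, turn -> shift 1, anneal -> shift 1, weld -> shift 2, mill -> shift 1.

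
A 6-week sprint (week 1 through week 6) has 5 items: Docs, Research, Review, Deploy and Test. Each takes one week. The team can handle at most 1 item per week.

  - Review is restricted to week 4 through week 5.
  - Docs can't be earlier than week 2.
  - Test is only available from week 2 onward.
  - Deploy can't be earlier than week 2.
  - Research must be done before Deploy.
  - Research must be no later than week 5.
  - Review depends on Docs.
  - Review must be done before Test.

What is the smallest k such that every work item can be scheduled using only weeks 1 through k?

The precedence chain requires at least 3 distinct weeks.
With at most 1 per week and 5 work items, at least 5 weeks are needed.
Propagating the time windows through the other constraints, Test can't land before week 5, so the schedule must run through at least week 5.
5 works (last occupied week: week 5): for example Review in week 4, Test in week 5, Research in week 1, Deploy in week 3, Docs in week 2.

5 weeks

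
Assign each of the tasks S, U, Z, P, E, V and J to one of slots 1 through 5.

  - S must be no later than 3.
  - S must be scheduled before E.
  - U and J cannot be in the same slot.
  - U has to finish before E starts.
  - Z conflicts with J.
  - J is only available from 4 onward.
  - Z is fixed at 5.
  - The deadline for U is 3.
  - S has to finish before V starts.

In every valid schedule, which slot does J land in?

J's window is 4–5.
Z is fixed at 5, and J can't share a slot with Z.
So J must be 4.

4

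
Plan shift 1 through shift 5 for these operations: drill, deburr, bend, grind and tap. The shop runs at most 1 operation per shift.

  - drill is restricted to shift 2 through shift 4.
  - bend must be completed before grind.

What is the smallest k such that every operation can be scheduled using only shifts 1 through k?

The precedence chain requires at least 2 distinct shifts.
With at most 1 per shift and 5 operations, at least 5 shifts are needed.
5 works (last occupied shift: shift 5): for example tap -> shift 5; drill -> shift 2; deburr -> shift 4; bend -> shift 1; grind -> shift 3.

5 shifts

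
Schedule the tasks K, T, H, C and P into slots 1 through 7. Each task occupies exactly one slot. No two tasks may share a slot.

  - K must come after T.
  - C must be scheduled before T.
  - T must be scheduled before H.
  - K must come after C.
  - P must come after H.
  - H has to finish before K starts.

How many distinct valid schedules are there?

42

Splitting on K: it can be 4 (3), 5 (9), 6 (15), 7 (15). Listing each branch's schedules as (T, H, C, P):
K=4: (2,3,1,5) (2,3,1,6) (2,3,1,7) — 3.
K=5: (2,3,1,4) (2,3,1,6) (2,3,1,7) (2,4,1,6) (2,4,1,7) (3,4,1,6) (3,4,1,7) (3,4,2,6) (3,4,2,7) — 9.
K=6: (2,3,1,4) (2,3,1,5) (2,3,1,7) (2,4,1,5) (2,4,1,7) (2,5,1,7) (3,4,1,5) (3,4,1,7) (3,4,2,5) (3,4,2,7) (3,5,1,7) (3,5,2,7) (4,5,1,7) (4,5,2,7) (4,5,3,7) — 15.
K=7: (2,3,1,4) (2,3,1,5) (2,3,1,6) (2,4,1,5) (2,4,1,6) (2,5,1,6) (3,4,1,5) (3,4,1,6) (3,4,2,5) (3,4,2,6) (3,5,1,6) (3,5,2,6) (4,5,1,6) (4,5,2,6) (4,5,3,6) — 15.
Summing: 3 + 9 + 15 + 15 = 42.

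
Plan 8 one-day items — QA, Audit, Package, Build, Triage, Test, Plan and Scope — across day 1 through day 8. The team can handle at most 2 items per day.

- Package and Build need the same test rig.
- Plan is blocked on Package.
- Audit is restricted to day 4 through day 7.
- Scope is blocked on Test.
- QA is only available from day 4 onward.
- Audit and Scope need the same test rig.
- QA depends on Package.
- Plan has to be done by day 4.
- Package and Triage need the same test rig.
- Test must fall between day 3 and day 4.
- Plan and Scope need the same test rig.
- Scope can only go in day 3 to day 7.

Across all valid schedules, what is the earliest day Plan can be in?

day 2

Precedence pushes Plan to at least day 2; Plan's own window allows nothing later than day 4.
Plan at day 2 is achievable: Build -> day 2, QA -> day 4, Audit -> day 4, Package -> day 1, Test -> day 3, Plan -> day 2, Triage -> day 3, Scope -> day 5.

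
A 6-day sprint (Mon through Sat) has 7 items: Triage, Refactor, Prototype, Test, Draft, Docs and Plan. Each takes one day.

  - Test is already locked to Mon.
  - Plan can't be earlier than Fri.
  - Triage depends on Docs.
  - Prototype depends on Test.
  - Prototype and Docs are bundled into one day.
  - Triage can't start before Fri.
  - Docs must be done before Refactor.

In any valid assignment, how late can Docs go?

Docs must be in the same day as Prototype, which can't be before Tue, so Docs is at least Tue; downstream work caps Docs at Fri.
Docs at Fri is achievable: Draft in Mon, Test in Mon, Prototype in Fri, Docs in Fri, Triage in Sat, Refactor in Sat, Plan in Fri.

Fri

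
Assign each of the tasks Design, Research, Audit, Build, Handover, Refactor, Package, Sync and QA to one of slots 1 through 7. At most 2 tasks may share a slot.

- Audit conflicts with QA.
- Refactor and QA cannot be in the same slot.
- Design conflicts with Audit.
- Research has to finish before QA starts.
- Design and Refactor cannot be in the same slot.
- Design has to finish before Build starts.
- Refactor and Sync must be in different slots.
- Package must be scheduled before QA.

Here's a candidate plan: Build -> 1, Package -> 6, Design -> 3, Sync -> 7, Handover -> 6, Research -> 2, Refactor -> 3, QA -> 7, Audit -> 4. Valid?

Invalid. Design has to finish before Build starts.

At most 2 tasks may share a slot — holds.
Package must be scheduled before QA — holds.
Design and Refactor cannot be in the same slot — violated.
Design has to finish before Build starts — violated.
Audit conflicts with QA — holds.
Refactor and QA cannot be in the same slot — holds.
Refactor and Sync must be in different slots — holds.
Design conflicts with Audit — holds.
Research has to finish before QA starts — holds.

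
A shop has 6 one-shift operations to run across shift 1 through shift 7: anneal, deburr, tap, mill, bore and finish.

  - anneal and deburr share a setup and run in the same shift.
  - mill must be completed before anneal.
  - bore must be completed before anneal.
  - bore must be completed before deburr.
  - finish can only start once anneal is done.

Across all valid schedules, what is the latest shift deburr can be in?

shift 6

Precedence pushes deburr to at least shift 2; deburr must be in the same shift as anneal, which can't be after shift 6, so deburr is at most shift 6.
deburr at shift 6 is achievable: tap in shift 1, finish in shift 7, bore in shift 1, anneal in shift 6, deburr in shift 6, mill in shift 1.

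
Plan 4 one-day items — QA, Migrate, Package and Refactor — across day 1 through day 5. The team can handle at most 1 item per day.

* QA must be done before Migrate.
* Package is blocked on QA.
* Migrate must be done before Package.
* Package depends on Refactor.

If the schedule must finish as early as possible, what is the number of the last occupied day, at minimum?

The precedence chain requires at least 3 distinct days.
With at most 1 per day and 4 tasks, at least 4 days are needed.
4 works (last occupied day: day 4): for example Package in day 4, Migrate in day 2, Refactor in day 3, QA in day 1.

4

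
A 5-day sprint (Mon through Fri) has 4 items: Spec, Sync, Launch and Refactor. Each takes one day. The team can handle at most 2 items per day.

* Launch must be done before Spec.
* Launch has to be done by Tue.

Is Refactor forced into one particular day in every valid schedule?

No

Refactor can be Mon (e.g. Spec -> Tue; Sync -> Tue; Launch -> Mon; Refactor -> Mon) or Tue (e.g. Sync -> Mon, Spec -> Tue, Refactor -> Tue, Launch -> Mon).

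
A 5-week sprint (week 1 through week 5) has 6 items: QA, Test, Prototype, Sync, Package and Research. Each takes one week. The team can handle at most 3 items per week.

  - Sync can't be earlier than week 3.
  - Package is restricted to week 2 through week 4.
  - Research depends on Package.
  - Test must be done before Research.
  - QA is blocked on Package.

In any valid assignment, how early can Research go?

week 3

Precedence pushes Research to at least week 3.
Research at week 3 is achievable: Sync in week 3; Test in week 1; Research in week 3; Package in week 2; QA in week 3; Prototype in week 1.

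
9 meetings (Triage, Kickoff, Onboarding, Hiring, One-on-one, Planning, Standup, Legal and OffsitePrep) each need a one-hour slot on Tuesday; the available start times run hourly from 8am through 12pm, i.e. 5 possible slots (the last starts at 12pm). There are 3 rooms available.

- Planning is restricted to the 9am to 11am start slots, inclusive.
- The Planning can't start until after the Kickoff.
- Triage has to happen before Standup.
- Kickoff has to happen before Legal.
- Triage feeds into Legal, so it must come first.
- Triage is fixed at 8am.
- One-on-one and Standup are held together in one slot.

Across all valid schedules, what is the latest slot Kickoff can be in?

Downstream work caps Kickoff at 10am.
Kickoff at 10am is achievable: Kickoff -> 10am; Triage -> 8am; OffsitePrep -> 9am; Planning -> 11am; One-on-one -> 9am; Onboarding -> 8am; Hiring -> 8am; Standup -> 9am; Legal -> 11am.

10am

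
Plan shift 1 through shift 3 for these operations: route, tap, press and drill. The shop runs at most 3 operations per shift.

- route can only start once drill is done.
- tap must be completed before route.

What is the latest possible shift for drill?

Downstream work caps drill at shift 2.
drill at shift 2 is achievable: press -> shift 1; route -> shift 3; tap -> shift 1; drill -> shift 2.

shift 2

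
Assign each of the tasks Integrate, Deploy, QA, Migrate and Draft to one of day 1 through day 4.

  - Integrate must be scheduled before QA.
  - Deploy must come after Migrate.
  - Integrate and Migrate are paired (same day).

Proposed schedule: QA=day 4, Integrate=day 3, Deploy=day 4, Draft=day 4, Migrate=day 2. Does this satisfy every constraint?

No. Integrate and Migrate are paired (same day) is not satisfied.

Integrate and Migrate are paired (same day) — violated.
Integrate must be scheduled before QA — holds.
Deploy must come after Migrate — holds.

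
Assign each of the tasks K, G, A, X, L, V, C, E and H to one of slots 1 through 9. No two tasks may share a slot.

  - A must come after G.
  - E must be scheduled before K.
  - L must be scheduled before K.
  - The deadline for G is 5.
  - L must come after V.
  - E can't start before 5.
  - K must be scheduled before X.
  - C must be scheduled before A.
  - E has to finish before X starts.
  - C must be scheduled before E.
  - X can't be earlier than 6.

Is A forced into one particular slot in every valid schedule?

No

A can be 3 (e.g. A=3; C=2; E=5; H=9; L=6; V=4; K=7; X=8; G=1) or 4 (e.g. A -> 4; V -> 3; X -> 8; G -> 1; L -> 6; K -> 7; C -> 2; H -> 9; E -> 5).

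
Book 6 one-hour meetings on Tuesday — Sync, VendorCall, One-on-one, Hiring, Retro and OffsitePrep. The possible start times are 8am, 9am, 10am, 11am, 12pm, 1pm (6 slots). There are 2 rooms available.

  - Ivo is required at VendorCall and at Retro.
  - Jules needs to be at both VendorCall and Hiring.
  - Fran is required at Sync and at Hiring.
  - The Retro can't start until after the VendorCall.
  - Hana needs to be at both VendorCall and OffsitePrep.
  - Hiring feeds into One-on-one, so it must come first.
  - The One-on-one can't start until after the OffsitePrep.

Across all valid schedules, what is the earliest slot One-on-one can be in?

Precedence pushes One-on-one to at least 9am.
One-on-one at 9am is achievable: Hiring -> 8am; One-on-one -> 9am; Retro -> 10am; VendorCall -> 9am; Sync -> 10am; OffsitePrep -> 8am.

9am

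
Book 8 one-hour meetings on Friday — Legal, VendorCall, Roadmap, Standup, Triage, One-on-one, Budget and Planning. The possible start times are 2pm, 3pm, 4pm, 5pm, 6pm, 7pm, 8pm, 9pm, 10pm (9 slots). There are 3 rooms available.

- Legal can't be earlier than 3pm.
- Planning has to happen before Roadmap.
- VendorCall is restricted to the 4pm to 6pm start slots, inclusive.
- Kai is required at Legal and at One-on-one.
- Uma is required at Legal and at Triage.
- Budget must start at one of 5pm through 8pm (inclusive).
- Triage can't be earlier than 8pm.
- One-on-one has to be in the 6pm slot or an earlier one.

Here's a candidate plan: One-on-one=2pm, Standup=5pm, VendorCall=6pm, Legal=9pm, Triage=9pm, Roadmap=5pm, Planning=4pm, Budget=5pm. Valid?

No. Uma is required at Legal and at Triage is not satisfied.

Budget must start at one of 5pm through 8pm (inclusive) — holds.
Kai is required at Legal and at One-on-one — holds.
Legal can't be earlier than 3pm — holds.
Triage can't be earlier than 8pm — holds.
There are 3 rooms available — holds.
Uma is required at Legal and at Triage — violated.
Planning has to happen before Roadmap — holds.
One-on-one has to be in the 6pm slot or an earlier one — holds.
VendorCall is restricted to the 4pm to 6pm start slots, inclusive — holds.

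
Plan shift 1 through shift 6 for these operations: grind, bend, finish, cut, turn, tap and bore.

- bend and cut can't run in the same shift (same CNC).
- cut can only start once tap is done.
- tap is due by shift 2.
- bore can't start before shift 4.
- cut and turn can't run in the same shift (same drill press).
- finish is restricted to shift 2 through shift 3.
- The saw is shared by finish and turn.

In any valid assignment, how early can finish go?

shift 2

Finish is available from shift 2; finish's own window allows nothing later than shift 3.
finish at shift 2 is achievable: bend=shift 1, cut=shift 2, grind=shift 1, turn=shift 1, bore=shift 4, finish=shift 2, tap=shift 1.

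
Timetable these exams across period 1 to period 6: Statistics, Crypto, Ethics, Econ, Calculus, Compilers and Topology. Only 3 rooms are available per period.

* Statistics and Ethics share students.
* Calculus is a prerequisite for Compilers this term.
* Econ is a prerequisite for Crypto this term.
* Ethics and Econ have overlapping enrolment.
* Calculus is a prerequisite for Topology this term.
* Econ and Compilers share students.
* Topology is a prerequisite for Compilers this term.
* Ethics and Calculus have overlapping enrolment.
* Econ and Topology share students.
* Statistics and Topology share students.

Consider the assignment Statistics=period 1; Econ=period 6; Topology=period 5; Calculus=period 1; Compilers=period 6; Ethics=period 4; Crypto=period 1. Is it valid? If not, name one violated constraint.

No — it violates: Econ is a prerequisite for Crypto this term

Topology is a prerequisite for Compilers this term — holds.
Ethics and Calculus have overlapping enrolment — holds.
Only 3 rooms are available per period — holds.
Calculus is a prerequisite for Topology this term — holds.
Ethics and Econ have overlapping enrolment — holds.
Statistics and Ethics share students — holds.
Econ and Compilers share students — violated.
Calculus is a prerequisite for Compilers this term — holds.
Statistics and Topology share students — holds.
Econ and Topology share students — holds.
Econ is a prerequisite for Crypto this term — violated.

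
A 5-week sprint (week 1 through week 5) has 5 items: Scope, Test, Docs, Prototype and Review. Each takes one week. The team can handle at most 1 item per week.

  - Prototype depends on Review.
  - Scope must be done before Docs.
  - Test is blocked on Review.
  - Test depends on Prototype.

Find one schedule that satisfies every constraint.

Prototype in week 2; Review in week 1; Scope in week 4; Test in week 3; Docs in week 5

Checking: Prototype(week 2) before Test(week 3); Review(week 1) before Prototype(week 2); Scope(week 4) before Docs(week 5); Review(week 1) before Test(week 3); max 1 per week (cap 1).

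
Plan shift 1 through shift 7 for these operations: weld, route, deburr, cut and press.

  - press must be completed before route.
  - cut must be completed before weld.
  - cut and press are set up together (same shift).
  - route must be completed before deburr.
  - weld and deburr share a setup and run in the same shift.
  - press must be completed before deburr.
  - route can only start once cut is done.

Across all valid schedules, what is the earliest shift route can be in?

shift 2

Precedence pushes route to at least shift 2; downstream work caps route at shift 6.
route at shift 2 is achievable: press -> shift 1, route -> shift 2, weld -> shift 3, deburr -> shift 3, cut -> shift 1.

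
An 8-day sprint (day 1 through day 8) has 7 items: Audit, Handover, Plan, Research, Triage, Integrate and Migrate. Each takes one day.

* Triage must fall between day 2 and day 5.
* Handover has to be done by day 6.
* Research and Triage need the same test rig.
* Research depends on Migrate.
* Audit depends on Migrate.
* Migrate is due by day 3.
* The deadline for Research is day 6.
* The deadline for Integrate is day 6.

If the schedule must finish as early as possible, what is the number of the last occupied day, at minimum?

day 3

The precedence chain requires at least 2 distinct days.
Could 2 days be enough, i.e. nothing placed later than day 2? No: Research's window within 2 days is {day 1, day 2}; Triage's window within 2 days is {day 2}; Migrate's window within 2 days is {day 1, day 2}; Research must come after Migrate (at day 1 or later) → {day 2}; Triage can't share with Research (day 2) → nothing is left.
So 2 days is not enough.
3 works (last occupied day: day 3): for example Handover in day 1; Triage in day 2; Plan in day 1; Migrate in day 1; Audit in day 2; Research in day 3; Integrate in day 1.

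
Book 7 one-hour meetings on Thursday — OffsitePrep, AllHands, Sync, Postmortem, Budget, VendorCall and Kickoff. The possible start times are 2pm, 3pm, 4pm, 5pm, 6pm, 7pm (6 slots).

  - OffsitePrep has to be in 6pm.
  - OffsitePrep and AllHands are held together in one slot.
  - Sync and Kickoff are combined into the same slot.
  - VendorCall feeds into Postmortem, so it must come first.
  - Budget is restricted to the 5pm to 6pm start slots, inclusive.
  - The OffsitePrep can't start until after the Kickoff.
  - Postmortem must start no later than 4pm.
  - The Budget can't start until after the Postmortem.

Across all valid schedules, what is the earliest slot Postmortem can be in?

Precedence pushes Postmortem to at least 3pm; Postmortem's own window allows nothing later than 4pm.
Postmortem at 3pm is achievable: OffsitePrep -> 6pm, Kickoff -> 2pm, Sync -> 2pm, Postmortem -> 3pm, Budget -> 5pm, AllHands -> 6pm, VendorCall -> 2pm.

3pm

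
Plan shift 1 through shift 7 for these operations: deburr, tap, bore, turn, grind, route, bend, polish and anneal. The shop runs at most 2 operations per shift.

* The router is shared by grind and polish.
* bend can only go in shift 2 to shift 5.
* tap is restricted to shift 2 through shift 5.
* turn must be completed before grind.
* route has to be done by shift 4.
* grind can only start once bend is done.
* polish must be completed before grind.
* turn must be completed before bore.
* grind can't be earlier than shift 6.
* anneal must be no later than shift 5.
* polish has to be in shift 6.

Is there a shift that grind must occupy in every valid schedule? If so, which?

shift 7

grind's window is shift 6–shift 7.
polish is fixed at shift 6, and grind can't share a shift with polish.
So grind must be shift 7.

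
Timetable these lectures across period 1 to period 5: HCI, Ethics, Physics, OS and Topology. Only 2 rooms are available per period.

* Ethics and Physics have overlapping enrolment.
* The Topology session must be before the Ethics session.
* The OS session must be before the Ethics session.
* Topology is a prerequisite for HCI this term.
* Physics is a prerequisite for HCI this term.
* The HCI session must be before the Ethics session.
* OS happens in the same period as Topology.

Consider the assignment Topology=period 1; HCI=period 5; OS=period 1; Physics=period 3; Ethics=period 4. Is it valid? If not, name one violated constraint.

The HCI session must be before the Ethics session — violated.
The OS session must be before the Ethics session — holds.
Only 2 rooms are available per period — holds.
OS happens in the same period as Topology — holds.
The Topology session must be before the Ethics session — holds.
Ethics and Physics have overlapping enrolment — holds.
Topology is a prerequisite for HCI this term — holds.
Physics is a prerequisite for HCI this term — holds.

No. The HCI session must be before the Ethics session is not satisfied.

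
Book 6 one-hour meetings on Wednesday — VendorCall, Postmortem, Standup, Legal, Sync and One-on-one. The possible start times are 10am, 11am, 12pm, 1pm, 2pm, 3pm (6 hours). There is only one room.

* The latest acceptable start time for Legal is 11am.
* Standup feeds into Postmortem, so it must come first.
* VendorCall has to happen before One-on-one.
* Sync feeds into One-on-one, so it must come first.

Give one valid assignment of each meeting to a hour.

Standup -> 2pm; One-on-one -> 1pm; Sync -> 12pm; VendorCall -> 11am; Legal -> 10am; Postmortem -> 3pm

Checking: VendorCall(11am) before One-on-one(1pm); Standup(2pm) before Postmortem(3pm); Sync(12pm) before One-on-one(1pm); Legal=10am in [10am,11am]; max 1 per hour (cap 1).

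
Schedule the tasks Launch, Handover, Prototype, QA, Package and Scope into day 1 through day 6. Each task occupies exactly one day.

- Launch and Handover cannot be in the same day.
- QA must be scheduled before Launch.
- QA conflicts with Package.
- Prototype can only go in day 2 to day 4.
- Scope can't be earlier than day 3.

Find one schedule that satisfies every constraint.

QA in day 1; Package in day 2; Launch in day 2; Handover in day 1; Scope in day 3; Prototype in day 2

Checking: QA(day 1) before Launch(day 2); QA(day 1) != Package(day 2); Launch(day 2) != Handover(day 1); Prototype=day 2 in [day 2,day 4]; Scope=day 3 in [day 3,day 6].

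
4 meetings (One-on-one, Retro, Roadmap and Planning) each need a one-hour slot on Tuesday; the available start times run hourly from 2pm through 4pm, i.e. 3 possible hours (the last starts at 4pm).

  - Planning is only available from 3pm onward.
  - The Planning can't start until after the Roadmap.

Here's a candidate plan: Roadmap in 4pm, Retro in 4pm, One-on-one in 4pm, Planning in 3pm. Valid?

The Planning can't start until after the Roadmap — violated.
Planning is only available from 3pm onward — holds.

No. The Planning can't start until after the Roadmap is not satisfied.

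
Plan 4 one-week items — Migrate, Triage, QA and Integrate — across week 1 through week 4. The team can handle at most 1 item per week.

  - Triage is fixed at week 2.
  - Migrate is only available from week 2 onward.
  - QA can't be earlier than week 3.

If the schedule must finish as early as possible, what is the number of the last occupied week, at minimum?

week 4

With at most 1 per week and 4 tasks, at least 4 weeks are needed.
QA can't be placed before week 3, so the schedule must run through at least week 3.
4 works (last occupied week: week 4): for example QA -> week 3, Triage -> week 2, Integrate -> week 1, Migrate -> week 4.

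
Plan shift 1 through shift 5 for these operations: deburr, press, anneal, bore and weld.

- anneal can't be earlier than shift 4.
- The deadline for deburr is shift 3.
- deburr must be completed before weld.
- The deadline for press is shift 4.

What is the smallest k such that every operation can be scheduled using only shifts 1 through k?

4

The precedence chain requires at least 2 distinct shifts.
anneal can't be placed before shift 4, so the schedule must run through at least shift 4.
4 works (last occupied shift: shift 4): for example press in shift 1, deburr in shift 1, weld in shift 2, bore in shift 1, anneal in shift 4.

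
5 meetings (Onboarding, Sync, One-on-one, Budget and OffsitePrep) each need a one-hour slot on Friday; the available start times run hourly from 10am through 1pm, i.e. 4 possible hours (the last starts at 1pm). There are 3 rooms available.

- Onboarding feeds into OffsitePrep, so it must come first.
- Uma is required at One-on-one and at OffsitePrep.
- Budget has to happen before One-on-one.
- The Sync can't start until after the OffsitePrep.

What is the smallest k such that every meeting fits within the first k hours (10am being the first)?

The precedence chain requires at least 3 distinct hours.
With at most 3 per hour and 5 meetings, at least 2 hours are needed.
3 works (last occupied hour: 12pm): for example OffsitePrep -> 11am, Budget -> 10am, Onboarding -> 10am, One-on-one -> 12pm, Sync -> 12pm.

3 hours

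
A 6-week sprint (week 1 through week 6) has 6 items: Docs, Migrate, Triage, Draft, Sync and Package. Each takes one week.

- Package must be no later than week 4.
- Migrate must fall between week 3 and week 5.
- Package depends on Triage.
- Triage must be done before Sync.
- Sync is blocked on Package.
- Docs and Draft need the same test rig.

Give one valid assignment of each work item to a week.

Sync=week 3; Triage=week 1; Package=week 2; Draft=week 2; Migrate=week 3; Docs=week 1

Checking: Triage(week 1) before Package(week 2); Package(week 2) before Sync(week 3); Triage(week 1) before Sync(week 3); Docs(week 1) != Draft(week 2); Package=week 2 in [week 1,week 4]; Migrate=week 3 in [week 3,week 5].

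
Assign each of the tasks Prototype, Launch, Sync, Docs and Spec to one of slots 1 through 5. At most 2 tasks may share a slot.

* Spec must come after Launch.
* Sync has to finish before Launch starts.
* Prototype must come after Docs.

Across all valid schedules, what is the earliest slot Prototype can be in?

2

Precedence pushes Prototype to at least 2.
Prototype at 2 is achievable: Docs in 1; Sync in 1; Prototype in 2; Spec in 3; Launch in 2.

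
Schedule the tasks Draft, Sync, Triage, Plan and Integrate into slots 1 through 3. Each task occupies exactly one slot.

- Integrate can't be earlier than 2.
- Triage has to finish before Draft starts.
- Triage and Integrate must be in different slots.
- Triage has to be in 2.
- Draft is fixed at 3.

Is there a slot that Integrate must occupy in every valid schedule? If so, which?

Integrate's window is 2–3.
Triage is fixed at 2, and Integrate can't share a slot with Triage.
So Integrate must be 3.

3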